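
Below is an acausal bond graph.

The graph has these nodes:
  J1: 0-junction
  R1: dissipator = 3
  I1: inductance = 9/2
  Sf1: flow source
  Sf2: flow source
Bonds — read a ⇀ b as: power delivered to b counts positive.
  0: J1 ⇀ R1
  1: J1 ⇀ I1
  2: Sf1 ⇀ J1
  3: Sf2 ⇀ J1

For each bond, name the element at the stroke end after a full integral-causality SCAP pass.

#0 |J1
#1 |I1
#2 |Sf1
#3 |Sf2

#2 stroke at Sf1  (source Sf1 imposes f)
#3 stroke at Sf2  (Sf2: flow source, stroke at near end)
#1 stroke at I1  (I1 integral (f out))
#0 stroke at J1  (closing 0-jn rule on J1)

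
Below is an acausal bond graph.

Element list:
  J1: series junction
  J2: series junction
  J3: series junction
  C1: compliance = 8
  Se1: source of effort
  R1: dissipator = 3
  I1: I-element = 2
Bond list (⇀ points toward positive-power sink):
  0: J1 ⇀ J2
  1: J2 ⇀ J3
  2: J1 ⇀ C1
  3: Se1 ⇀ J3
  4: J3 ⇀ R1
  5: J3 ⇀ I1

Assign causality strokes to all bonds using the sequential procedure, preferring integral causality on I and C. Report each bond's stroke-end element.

b3 stroke at J3  (Se1 fixes effort; stroke away)
b2 stroke at J1  (C1 outputs effort q/C1)
b0 stroke at J2  (J1: last free bond brings flow in)
b1 stroke at J3  (J2: last free bond brings flow in)
b5 stroke at I1  (I1 integral (f out))
b4 stroke at J3  (J3 flow already set via bond 5)

b0 stroke→J2
b1 stroke→J3
b2 stroke→J1
b3 stroke→J3
b4 stroke→J3
b5 stroke→I1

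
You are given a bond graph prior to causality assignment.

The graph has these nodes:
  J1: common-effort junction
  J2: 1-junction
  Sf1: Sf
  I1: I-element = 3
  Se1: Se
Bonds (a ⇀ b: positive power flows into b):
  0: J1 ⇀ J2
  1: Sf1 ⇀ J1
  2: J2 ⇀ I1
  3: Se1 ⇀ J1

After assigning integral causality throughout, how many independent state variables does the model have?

1  (I1 all integral)

#1 stroke at Sf1  (Sf1 fixes flow; stroke at Sf1)
#3 stroke at J1  (source Se1 imposes e)
#0 stroke at J2  (J1 effort already set via bond 3)
#2 stroke at I1  (only one flow-in slot at J2)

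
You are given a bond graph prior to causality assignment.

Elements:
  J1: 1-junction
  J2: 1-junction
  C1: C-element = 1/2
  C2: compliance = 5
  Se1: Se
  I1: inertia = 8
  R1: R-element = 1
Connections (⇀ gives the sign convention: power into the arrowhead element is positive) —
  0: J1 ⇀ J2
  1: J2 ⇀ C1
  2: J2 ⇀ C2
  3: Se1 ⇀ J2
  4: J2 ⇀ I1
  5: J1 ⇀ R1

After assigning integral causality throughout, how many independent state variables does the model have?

3  (C1, C2, I1 all integral)

#3 stroke at J2  (source Se1 imposes e)
#1 stroke at J2  (C1: C, integral causality)
#2 stroke at J2  (C2 outputs effort q/C2)
#4 stroke at I1  (I1 outputs flow p/I1)
#0 stroke at J2  (J2 flow already set via bond 4)
#5 stroke at J1  (J1 flow already set via bond 0)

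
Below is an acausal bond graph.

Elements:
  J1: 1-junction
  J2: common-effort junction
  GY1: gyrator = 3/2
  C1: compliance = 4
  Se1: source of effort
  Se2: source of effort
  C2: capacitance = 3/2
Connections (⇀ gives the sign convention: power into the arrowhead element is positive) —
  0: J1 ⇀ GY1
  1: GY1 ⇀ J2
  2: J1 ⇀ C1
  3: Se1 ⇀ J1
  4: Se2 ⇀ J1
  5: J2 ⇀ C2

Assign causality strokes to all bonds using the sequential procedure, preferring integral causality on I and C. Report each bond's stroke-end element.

b0 →GY1
b1 →GY1
b2 →J1
b3 →J1
b4 →J1
b5 →J2

b3 stroke at J1  (source Se1 imposes e)
b4 stroke at J1  (Se2 (Se) sets effort on bond)
b2 stroke at J1  (C1 outputs effort q/C1)
b0 stroke at GY1  (only one flow-in slot at J1)
b1 stroke at GY1  (through GY1, causality inverts; strokes same side of GY1)
b5 stroke at J2  (closing 0-jn rule on J2)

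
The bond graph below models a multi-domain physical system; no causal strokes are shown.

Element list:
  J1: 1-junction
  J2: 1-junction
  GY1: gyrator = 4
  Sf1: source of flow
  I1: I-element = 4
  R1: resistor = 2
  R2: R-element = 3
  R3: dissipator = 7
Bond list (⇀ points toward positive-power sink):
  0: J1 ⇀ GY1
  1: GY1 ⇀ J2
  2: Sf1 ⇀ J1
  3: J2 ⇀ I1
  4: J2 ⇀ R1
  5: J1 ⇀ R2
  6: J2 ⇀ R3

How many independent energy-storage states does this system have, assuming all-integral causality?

β2 stroke at Sf1  (source Sf1 imposes f)
β0 stroke at J1  (common-f at J1 fixed by 2)
β5 stroke at J1  (J1: bond 2 brought flow, rest push out)
β1 stroke at J2  (GY1 both-in/both-out from 0)
β3 stroke at I1  (I1 outputs flow p/I1)
β4 stroke at J2  (common-f at J2 fixed by 3)
β6 stroke at J2  (common-f at J2 fixed by 3)

1  (I1 all integral)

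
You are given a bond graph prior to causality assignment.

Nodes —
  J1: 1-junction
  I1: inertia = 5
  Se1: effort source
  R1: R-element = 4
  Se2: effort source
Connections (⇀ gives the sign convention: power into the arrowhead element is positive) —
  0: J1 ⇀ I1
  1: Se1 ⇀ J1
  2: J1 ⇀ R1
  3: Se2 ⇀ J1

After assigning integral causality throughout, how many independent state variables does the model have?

1  (I1 all integral)

#1 stroke→J1  (Se1 (Se) sets effort on bond)
#3 stroke→J1  (Se2 (Se) sets effort on bond)
#0 stroke→I1  (I1 integral (f out))
#2 stroke→J1  (J1 flow already set via bond 0)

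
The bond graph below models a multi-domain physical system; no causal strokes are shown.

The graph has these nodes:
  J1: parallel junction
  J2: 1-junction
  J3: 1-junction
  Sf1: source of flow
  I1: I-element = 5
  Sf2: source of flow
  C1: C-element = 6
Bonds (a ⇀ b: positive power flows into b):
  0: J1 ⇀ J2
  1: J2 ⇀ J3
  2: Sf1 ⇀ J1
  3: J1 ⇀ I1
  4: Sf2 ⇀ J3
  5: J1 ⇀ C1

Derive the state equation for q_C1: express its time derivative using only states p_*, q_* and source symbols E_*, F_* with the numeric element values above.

dq_C1/dt = F_Sf1 - F_Sf2 - p_I1/5

#2 →Sf1  (Sf1 fixes flow; stroke at Sf1)
#4 →Sf2  (Sf2: flow source, stroke at near end)
#1 →J3  (1-jn J3 has f-setter on 4)
#0 →J2  (J2 flow already set via bond 1)
#3 →I1  (prefer integral on I1)
#5 →J1  (only one effort-in slot at J1)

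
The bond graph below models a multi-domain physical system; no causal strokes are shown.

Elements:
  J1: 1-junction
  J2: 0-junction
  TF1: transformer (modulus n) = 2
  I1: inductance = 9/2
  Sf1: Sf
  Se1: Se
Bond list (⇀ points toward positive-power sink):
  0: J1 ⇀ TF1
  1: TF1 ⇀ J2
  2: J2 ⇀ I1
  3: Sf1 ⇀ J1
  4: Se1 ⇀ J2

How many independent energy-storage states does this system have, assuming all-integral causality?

bond 3 |Sf1  (Sf1 fixes flow; stroke at Sf1)
bond 4 |J2  (Se1 (Se) sets effort on bond)
bond 0 |J1  (common-f at J1 fixed by 3)
bond 1 |TF1  (common-e at J2 fixed by 4)
bond 2 |I1  (J2 effort already set via bond 4)

1  (I1 all integral)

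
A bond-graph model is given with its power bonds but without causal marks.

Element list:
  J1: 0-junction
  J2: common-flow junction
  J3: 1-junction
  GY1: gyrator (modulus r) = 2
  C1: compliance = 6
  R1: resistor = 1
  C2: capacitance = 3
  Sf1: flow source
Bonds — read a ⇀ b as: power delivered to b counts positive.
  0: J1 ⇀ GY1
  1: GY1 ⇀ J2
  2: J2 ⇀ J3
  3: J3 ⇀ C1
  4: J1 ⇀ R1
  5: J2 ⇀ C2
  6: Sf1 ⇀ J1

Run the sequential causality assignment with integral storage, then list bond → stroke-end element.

b0 →GY1
b1 →GY1
b2 →J2
b3 →J3
b4 →J1
b5 →J2
b6 →Sf1

β6 →Sf1  (Sf1 (Sf) sets flow on bond)
β3 →J3  (C1: C, integral causality)
β2 →J2  (J3: last free bond brings flow in)
β5 →J2  (C2: C, integral causality)
β1 →GY1  (J2 needs exactly one f-in)
β0 →GY1  (GY1: gyrator matches bond 1)
β4 →J1  (closing 0-jn rule on J1)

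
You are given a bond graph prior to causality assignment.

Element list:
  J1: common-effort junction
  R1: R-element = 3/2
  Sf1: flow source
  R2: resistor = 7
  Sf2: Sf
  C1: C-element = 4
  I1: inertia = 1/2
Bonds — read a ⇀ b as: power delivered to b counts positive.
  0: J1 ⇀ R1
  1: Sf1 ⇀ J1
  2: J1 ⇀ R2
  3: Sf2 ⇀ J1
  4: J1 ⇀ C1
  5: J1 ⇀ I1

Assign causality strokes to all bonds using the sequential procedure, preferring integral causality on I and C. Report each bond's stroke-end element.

#0 stroke→R1
#1 stroke→Sf1
#2 stroke→R2
#3 stroke→Sf2
#4 stroke→J1
#5 stroke→I1

β1 stroke→Sf1  (Sf1: flow source, stroke at near end)
β3 stroke→Sf2  (Sf2: flow source, stroke at near end)
β4 stroke→J1  (C1: C, integral causality)
β0 stroke→R1  (J1 effort already set via bond 4)
β2 stroke→R2  (0-jn J1 has e-setter on 4)
β5 stroke→I1  (J1 effort already set via bond 4)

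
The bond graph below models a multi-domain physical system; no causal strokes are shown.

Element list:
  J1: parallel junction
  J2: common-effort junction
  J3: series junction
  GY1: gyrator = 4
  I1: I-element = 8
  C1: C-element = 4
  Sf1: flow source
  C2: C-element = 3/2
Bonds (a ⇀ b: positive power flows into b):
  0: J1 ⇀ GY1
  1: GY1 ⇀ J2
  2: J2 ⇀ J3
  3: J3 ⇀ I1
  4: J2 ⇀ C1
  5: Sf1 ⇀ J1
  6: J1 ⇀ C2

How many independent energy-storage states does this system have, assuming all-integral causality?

b5 →Sf1  (Sf1 fixes flow; stroke at Sf1)
b3 →I1  (prefer integral on I1)
b2 →J3  (1-jn J3 has f-setter on 3)
b4 →J2  (C1 integral (e out))
b1 →GY1  (J2 effort already set via bond 4)
b0 →GY1  (GY1 both-in/both-out from 1)
b6 →J1  (closing 0-jn rule on J1)

3  (C1, C2, I1 all integral)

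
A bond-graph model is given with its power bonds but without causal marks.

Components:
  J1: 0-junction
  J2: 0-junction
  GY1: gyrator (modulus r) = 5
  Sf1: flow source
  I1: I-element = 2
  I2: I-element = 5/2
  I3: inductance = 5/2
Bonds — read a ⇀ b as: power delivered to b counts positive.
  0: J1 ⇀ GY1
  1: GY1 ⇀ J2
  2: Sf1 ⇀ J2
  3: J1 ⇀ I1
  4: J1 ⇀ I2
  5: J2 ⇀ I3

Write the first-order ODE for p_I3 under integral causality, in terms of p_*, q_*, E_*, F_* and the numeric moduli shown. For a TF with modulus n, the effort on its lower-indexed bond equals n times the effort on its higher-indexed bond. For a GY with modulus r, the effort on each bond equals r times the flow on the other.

dp_I3/dt = -5*p_I1/2 - 2*p_I2

bond 2 →Sf1  (Sf1 (Sf) sets flow on bond)
bond 3 →I1  (I1: I, integral causality)
bond 4 →I2  (I2: I, integral causality)
bond 0 →J1  (closing 0-jn rule on J1)
bond 1 →J2  (GY1: gyrator matches bond 0)
bond 5 →I3  (J2 effort already set via bond 1)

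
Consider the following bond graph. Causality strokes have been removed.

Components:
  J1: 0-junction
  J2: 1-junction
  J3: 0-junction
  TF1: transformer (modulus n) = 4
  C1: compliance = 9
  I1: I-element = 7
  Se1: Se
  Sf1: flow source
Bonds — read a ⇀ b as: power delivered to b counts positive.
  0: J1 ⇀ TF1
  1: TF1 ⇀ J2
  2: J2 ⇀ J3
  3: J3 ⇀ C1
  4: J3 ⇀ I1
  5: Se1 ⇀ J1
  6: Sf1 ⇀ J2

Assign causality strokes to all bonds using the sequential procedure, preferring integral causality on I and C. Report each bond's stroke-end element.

b0 stroke at TF1
b1 stroke at J2
b2 stroke at J2
b3 stroke at J3
b4 stroke at I1
b5 stroke at J1
b6 stroke at Sf1

b5 stroke at J1  (Se1 fixes effort; stroke away)
b6 stroke at Sf1  (Sf1 fixes flow; stroke at Sf1)
b0 stroke at TF1  (J1 effort already set via bond 5)
b1 stroke at J2  (common-f at J2 fixed by 6)
b2 stroke at J2  (1-jn J2 has f-setter on 6)
b3 stroke at J3  (C1 outputs effort q/C1)
b4 stroke at I1  (common-e at J3 fixed by 3)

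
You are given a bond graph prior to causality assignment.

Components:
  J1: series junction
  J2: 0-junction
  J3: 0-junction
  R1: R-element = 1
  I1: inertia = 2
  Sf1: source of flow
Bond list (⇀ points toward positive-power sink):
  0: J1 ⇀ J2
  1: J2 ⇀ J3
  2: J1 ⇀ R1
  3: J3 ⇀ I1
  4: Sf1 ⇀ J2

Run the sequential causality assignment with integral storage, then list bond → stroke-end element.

b4 stroke→Sf1  (Sf1 (Sf) sets flow on bond)
b3 stroke→I1  (I1 integral (f out))
b1 stroke→J3  (only one effort-in slot at J3)
b0 stroke→J2  (only one effort-in slot at J2)
b2 stroke→J1  (J1: bond 0 brought flow, rest push out)

bond 0 stroke→J2
bond 1 stroke→J3
bond 2 stroke→J1
bond 3 stroke→I1
bond 4 stroke→Sf1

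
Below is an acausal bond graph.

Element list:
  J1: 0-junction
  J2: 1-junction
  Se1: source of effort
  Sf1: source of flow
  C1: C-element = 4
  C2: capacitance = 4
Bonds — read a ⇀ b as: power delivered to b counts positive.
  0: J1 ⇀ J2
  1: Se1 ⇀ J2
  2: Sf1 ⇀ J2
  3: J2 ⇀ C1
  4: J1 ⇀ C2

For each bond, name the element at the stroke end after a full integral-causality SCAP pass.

β1 stroke at J2  (Se1 fixes effort; stroke away)
β2 stroke at Sf1  (Sf1: flow source, stroke at near end)
β0 stroke at J2  (J2 flow already set via bond 2)
β3 stroke at J2  (J2 flow already set via bond 2)
β4 stroke at J1  (only one effort-in slot at J1)

bond 0 stroke at J2
bond 1 stroke at J2
bond 2 stroke at Sf1
bond 3 stroke at J2
bond 4 stroke at J1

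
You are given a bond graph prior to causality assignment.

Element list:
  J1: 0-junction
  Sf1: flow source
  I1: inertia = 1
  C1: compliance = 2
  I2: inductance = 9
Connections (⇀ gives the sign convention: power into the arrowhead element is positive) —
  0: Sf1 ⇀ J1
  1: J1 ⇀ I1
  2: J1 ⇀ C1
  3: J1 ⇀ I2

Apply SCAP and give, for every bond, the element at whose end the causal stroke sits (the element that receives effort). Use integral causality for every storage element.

bond 0 stroke at Sf1
bond 1 stroke at I1
bond 2 stroke at J1
bond 3 stroke at I2

#0 |Sf1  (Sf1 fixes flow; stroke at Sf1)
#1 |I1  (prefer integral on I1)
#2 |J1  (C1 outputs effort q/C1)
#3 |I2  (J1: bond 2 brought effort, rest push out)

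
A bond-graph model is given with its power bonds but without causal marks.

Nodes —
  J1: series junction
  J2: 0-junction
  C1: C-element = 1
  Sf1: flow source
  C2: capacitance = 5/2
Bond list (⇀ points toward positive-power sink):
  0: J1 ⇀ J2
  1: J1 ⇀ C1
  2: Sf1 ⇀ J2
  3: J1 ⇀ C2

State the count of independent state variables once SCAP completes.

bond 2 |Sf1  (Sf1 fixes flow; stroke at Sf1)
bond 0 |J2  (J2: last free bond brings effort in)
bond 1 |J1  (1-jn J1 has f-setter on 0)
bond 3 |J1  (J1 flow already set via bond 0)

2  (C1, C2 all integral)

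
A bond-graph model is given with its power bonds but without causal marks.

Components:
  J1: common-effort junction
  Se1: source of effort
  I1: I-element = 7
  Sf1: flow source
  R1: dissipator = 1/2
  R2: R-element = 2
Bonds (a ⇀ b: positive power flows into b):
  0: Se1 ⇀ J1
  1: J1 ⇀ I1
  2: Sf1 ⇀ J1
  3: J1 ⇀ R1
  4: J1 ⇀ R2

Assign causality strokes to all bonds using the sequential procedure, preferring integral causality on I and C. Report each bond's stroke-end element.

#0 →J1  (source Se1 imposes e)
#2 →Sf1  (source Sf1 imposes f)
#1 →I1  (J1: bond 0 brought effort, rest push out)
#3 →R1  (common-e at J1 fixed by 0)
#4 →R2  (0-jn J1 has e-setter on 0)

#0 →J1
#1 →I1
#2 →Sf1
#3 →R1
#4 →R2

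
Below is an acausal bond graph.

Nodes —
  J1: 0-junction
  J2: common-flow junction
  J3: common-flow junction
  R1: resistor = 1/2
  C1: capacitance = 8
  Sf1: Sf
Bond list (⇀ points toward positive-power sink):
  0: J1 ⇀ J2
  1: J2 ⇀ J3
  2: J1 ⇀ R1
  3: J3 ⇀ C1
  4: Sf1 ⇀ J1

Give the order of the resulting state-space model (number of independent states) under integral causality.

β4 →Sf1  (source Sf1 imposes f)
β3 →J3  (C1 outputs effort q/C1)
β1 →J2  (closing 1-jn rule on J3)
β0 →J1  (J2 needs exactly one f-in)
β2 →R1  (common-e at J1 fixed by 0)

1  (C1 all integral)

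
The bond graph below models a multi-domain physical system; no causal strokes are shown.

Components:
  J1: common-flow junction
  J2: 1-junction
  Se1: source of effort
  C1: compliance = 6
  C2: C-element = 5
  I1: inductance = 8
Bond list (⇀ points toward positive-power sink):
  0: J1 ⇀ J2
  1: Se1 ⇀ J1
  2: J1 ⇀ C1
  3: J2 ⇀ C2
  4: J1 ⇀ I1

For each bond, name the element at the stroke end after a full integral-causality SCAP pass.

b1 →J1  (source Se1 imposes e)
b2 →J1  (C1 integral (e out))
b3 →J2  (C2: C, integral causality)
b0 →J1  (closing 1-jn rule on J2)
b4 →I1  (closing 1-jn rule on J1)

b0 stroke at J1
b1 stroke at J1
b2 stroke at J1
b3 stroke at J2
b4 stroke at I1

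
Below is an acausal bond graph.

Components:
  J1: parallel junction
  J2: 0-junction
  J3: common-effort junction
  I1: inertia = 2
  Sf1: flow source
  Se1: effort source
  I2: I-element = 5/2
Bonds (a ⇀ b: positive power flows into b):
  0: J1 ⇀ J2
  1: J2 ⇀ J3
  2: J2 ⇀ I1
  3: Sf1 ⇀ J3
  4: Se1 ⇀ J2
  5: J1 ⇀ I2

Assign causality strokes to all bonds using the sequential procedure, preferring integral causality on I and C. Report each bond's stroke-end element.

b3 →Sf1  (Sf1 (Sf) sets flow on bond)
b4 →J2  (source Se1 imposes e)
b0 →J1  (0-jn J2 has e-setter on 4)
b1 →J3  (0-jn J2 has e-setter on 4)
b2 →I1  (J2: bond 4 brought effort, rest push out)
b5 →I2  (common-e at J1 fixed by 0)

bond 0 →J1
bond 1 →J3
bond 2 →I1
bond 3 →Sf1
bond 4 →J2
bond 5 →I2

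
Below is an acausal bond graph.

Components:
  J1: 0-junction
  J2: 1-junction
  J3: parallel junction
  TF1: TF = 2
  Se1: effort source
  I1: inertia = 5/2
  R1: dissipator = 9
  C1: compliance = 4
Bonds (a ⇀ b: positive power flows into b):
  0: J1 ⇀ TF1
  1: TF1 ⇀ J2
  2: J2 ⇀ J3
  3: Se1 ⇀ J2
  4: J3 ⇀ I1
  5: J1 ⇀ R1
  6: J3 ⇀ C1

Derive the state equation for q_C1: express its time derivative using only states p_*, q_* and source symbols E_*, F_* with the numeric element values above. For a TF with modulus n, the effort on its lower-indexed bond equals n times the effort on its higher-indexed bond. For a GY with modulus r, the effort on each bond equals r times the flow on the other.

dq_C1/dt = 4*E_Se1/9 - 2*p_I1/5 - q_C1/9

bond 3 |J2  (Se1 fixes effort; stroke away)
bond 4 |I1  (I1 integral (f out))
bond 6 |J3  (C1 outputs effort q/C1)
bond 2 |J2  (J3 effort already set via bond 6)
bond 1 |TF1  (J2: last free bond brings flow in)
bond 0 |J1  (TF1: transformer flips bond 1)
bond 5 |R1  (0-jn J1 has e-setter on 0)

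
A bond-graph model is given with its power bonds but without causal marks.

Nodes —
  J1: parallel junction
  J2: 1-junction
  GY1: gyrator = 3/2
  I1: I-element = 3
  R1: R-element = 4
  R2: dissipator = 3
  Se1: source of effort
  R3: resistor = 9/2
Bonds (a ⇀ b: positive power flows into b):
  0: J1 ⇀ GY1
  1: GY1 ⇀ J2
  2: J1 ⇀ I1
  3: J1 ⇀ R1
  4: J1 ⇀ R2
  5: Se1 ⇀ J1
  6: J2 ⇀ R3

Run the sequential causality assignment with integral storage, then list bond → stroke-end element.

#0 |GY1
#1 |GY1
#2 |I1
#3 |R1
#4 |R2
#5 |J1
#6 |J2

β5 |J1  (Se1: effort source, stroke at far end)
β0 |GY1  (common-e at J1 fixed by 5)
β2 |I1  (J1: bond 5 brought effort, rest push out)
β3 |R1  (0-jn J1 has e-setter on 5)
β4 |R2  (J1 effort already set via bond 5)
β1 |GY1  (through GY1, causality inverts; strokes same side of GY1)
β6 |J2  (J2: bond 1 brought flow, rest push out)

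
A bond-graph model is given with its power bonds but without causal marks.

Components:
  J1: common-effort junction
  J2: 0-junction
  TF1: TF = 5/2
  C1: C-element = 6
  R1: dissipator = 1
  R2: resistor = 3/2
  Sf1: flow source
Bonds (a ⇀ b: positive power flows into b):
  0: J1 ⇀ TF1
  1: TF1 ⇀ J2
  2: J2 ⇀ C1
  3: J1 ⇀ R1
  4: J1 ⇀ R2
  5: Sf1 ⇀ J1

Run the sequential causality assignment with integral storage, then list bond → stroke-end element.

#5 |Sf1  (source Sf1 imposes f)
#2 |J2  (prefer integral on C1)
#1 |TF1  (J2 effort already set via bond 2)
#0 |J1  (TF1 one-in-one-out from 1)
#3 |R1  (J1: bond 0 brought effort, rest push out)
#4 |R2  (J1 effort already set via bond 0)

β0 stroke at J1
β1 stroke at TF1
β2 stroke at J2
β3 stroke at R1
β4 stroke at R2
β5 stroke at Sf1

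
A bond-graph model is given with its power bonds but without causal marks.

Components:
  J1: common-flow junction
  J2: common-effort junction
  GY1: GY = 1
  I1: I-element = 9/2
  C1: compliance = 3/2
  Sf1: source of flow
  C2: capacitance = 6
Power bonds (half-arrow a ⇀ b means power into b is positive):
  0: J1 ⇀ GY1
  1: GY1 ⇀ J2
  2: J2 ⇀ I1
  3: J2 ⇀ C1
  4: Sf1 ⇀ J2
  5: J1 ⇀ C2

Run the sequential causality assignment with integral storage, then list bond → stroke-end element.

b0 stroke at GY1
b1 stroke at GY1
b2 stroke at I1
b3 stroke at J2
b4 stroke at Sf1
b5 stroke at J1

#4 |Sf1  (Sf1 fixes flow; stroke at Sf1)
#2 |I1  (I1: I, integral causality)
#3 |J2  (prefer integral on C1)
#1 |GY1  (J2: bond 3 brought effort, rest push out)
#0 |GY1  (GY1 both-in/both-out from 1)
#5 |J1  (J1: bond 0 brought flow, rest push out)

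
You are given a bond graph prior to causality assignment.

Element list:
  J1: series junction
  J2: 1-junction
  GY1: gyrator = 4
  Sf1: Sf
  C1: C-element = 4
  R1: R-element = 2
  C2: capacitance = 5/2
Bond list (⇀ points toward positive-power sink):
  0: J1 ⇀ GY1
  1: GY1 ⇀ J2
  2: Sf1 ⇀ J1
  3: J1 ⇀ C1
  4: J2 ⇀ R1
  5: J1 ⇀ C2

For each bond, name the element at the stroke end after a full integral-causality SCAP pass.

β0 stroke at J1
β1 stroke at J2
β2 stroke at Sf1
β3 stroke at J1
β4 stroke at R1
β5 stroke at J1

#2 →Sf1  (Sf1: flow source, stroke at near end)
#0 →J1  (J1: bond 2 brought flow, rest push out)
#3 →J1  (J1: bond 2 brought flow, rest push out)
#5 →J1  (common-f at J1 fixed by 2)
#1 →J2  (GY1 both-in/both-out from 0)
#4 →R1  (J2 needs exactly one f-in)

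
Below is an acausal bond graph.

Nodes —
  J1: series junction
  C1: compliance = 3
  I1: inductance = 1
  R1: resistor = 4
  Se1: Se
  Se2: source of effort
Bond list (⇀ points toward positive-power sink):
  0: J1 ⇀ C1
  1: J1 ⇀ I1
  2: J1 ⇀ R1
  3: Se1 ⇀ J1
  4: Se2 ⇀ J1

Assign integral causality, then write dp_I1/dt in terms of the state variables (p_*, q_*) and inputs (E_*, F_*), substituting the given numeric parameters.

#3 stroke→J1  (source Se1 imposes e)
#4 stroke→J1  (Se2: effort source, stroke at far end)
#0 stroke→J1  (C1 outputs effort q/C1)
#1 stroke→I1  (prefer integral on I1)
#2 stroke→J1  (J1: bond 1 brought flow, rest push out)

dp_I1/dt = E_Se1 + E_Se2 - 4*p_I1 - q_C1/3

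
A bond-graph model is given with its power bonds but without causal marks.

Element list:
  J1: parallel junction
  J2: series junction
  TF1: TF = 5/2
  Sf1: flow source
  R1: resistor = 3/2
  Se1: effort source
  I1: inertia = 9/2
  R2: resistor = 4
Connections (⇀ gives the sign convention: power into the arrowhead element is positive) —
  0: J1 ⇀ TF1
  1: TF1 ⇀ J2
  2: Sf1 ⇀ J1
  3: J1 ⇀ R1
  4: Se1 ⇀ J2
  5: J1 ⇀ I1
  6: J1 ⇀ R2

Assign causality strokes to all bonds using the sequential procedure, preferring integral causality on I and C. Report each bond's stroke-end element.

bond 0 stroke at J1
bond 1 stroke at TF1
bond 2 stroke at Sf1
bond 3 stroke at R1
bond 4 stroke at J2
bond 5 stroke at I1
bond 6 stroke at R2

β2 |Sf1  (Sf1 fixes flow; stroke at Sf1)
β4 |J2  (source Se1 imposes e)
β1 |TF1  (only one flow-in slot at J2)
β0 |J1  (TF1 one-in-one-out from 1)
β3 |R1  (J1 effort already set via bond 0)
β5 |I1  (J1: bond 0 brought effort, rest push out)
β6 |R2  (common-e at J1 fixed by 0)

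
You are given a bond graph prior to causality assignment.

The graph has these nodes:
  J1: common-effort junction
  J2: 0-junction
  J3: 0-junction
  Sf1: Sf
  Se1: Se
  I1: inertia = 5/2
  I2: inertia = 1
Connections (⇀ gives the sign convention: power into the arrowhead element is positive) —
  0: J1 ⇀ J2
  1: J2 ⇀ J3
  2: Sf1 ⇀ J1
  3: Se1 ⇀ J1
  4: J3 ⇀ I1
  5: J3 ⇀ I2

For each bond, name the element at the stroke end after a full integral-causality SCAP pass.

#2 stroke→Sf1  (Sf1 (Sf) sets flow on bond)
#3 stroke→J1  (Se1 fixes effort; stroke away)
#0 stroke→J2  (0-jn J1 has e-setter on 3)
#1 stroke→J3  (common-e at J2 fixed by 0)
#4 stroke→I1  (0-jn J3 has e-setter on 1)
#5 stroke→I2  (0-jn J3 has e-setter on 1)

β0 →J2
β1 →J3
β2 →Sf1
β3 →J1
β4 →I1
β5 →I2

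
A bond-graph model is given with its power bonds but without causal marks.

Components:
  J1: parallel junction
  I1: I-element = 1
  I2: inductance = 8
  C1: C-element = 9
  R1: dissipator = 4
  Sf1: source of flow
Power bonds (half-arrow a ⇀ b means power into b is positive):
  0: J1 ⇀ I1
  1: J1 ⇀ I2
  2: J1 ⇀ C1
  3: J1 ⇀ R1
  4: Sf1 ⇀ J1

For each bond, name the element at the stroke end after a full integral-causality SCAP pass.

bond 4 →Sf1  (source Sf1 imposes f)
bond 0 →I1  (I1: I, integral causality)
bond 1 →I2  (prefer integral on I2)
bond 2 →J1  (C1: C, integral causality)
bond 3 →R1  (J1: bond 2 brought effort, rest push out)

#0 stroke at I1
#1 stroke at I2
#2 stroke at J1
#3 stroke at R1
#4 stroke at Sf1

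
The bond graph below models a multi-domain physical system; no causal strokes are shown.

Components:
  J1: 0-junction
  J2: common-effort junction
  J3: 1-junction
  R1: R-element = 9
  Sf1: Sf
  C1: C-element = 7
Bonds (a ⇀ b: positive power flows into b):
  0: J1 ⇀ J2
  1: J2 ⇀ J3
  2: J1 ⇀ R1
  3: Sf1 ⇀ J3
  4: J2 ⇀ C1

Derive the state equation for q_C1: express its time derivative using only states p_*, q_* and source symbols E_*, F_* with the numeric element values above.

bond 3 →Sf1  (Sf1: flow source, stroke at near end)
bond 1 →J3  (1-jn J3 has f-setter on 3)
bond 4 →J2  (C1 integral (e out))
bond 0 →J1  (J2: bond 4 brought effort, rest push out)
bond 2 →R1  (J1 effort already set via bond 0)

dq_C1/dt = -F_Sf1 - q_C1/63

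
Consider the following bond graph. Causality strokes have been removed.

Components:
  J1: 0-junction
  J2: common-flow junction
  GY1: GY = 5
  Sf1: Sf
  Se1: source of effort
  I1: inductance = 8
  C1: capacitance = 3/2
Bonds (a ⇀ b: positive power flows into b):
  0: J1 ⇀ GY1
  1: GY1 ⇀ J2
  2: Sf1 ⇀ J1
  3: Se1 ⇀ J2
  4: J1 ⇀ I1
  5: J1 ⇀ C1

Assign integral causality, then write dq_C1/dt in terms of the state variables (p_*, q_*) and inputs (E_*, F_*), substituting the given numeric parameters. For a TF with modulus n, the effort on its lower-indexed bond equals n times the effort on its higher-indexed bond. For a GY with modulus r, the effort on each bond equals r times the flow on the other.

dq_C1/dt = E_Se1/5 + F_Sf1 - p_I1/8

#2 stroke at Sf1  (Sf1 (Sf) sets flow on bond)
#3 stroke at J2  (Se1 (Se) sets effort on bond)
#1 stroke at GY1  (only one flow-in slot at J2)
#0 stroke at GY1  (through GY1, causality inverts; strokes same side of GY1)
#4 stroke at I1  (prefer integral on I1)
#5 stroke at J1  (closing 0-jn rule on J1)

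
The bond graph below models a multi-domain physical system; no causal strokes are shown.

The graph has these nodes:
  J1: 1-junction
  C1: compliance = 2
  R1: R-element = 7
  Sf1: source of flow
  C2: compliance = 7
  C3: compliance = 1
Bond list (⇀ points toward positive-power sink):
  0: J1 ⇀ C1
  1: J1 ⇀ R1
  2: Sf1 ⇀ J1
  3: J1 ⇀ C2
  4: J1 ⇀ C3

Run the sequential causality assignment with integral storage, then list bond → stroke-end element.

β0 →J1
β1 →J1
β2 →Sf1
β3 →J1
β4 →J1

#2 stroke at Sf1  (source Sf1 imposes f)
#0 stroke at J1  (J1 flow already set via bond 2)
#1 stroke at J1  (1-jn J1 has f-setter on 2)
#3 stroke at J1  (common-f at J1 fixed by 2)
#4 stroke at J1  (J1: bond 2 brought flow, rest push out)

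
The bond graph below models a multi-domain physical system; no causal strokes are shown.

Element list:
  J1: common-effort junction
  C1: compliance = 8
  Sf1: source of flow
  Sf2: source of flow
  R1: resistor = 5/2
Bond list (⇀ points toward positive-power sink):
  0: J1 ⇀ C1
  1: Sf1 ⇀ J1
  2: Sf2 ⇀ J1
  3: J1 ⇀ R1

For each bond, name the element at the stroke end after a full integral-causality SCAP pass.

β1 stroke at Sf1  (Sf1 (Sf) sets flow on bond)
β2 stroke at Sf2  (Sf2 (Sf) sets flow on bond)
β0 stroke at J1  (C1: C, integral causality)
β3 stroke at R1  (0-jn J1 has e-setter on 0)

#0 stroke→J1
#1 stroke→Sf1
#2 stroke→Sf2
#3 stroke→R1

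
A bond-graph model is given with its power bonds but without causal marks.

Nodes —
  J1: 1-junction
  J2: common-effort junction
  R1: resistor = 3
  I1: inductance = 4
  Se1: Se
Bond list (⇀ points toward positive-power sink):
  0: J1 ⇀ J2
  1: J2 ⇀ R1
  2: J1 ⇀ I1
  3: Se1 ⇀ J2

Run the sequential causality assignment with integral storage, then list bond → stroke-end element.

β0 stroke→J1
β1 stroke→R1
β2 stroke→I1
β3 stroke→J2

bond 3 stroke at J2  (Se1 fixes effort; stroke away)
bond 0 stroke at J1  (common-e at J2 fixed by 3)
bond 1 stroke at R1  (J2 effort already set via bond 3)
bond 2 stroke at I1  (only one flow-in slot at J1)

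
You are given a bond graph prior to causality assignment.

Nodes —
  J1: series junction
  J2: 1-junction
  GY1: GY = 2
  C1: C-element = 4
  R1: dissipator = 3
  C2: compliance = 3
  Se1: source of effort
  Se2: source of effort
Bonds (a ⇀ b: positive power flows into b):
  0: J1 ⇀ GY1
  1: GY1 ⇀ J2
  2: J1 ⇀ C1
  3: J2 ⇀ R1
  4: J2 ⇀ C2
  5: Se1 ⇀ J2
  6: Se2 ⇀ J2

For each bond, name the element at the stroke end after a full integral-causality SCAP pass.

b0 stroke→GY1
b1 stroke→GY1
b2 stroke→J1
b3 stroke→J2
b4 stroke→J2
b5 stroke→J2
b6 stroke→J2

bond 5 stroke at J2  (Se1 fixes effort; stroke away)
bond 6 stroke at J2  (Se2 fixes effort; stroke away)
bond 2 stroke at J1  (C1: C, integral causality)
bond 0 stroke at GY1  (J1 needs exactly one f-in)
bond 1 stroke at GY1  (GY1 both-in/both-out from 0)
bond 3 stroke at J2  (J2 flow already set via bond 1)
bond 4 stroke at J2  (1-jn J2 has f-setter on 1)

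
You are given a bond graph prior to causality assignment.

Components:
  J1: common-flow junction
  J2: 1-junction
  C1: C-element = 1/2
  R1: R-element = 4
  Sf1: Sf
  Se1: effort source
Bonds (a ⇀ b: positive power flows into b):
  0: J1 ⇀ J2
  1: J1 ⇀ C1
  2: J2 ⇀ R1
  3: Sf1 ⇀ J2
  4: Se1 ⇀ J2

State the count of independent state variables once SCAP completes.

b3 →Sf1  (Sf1: flow source, stroke at near end)
b4 →J2  (Se1 fixes effort; stroke away)
b0 →J2  (common-f at J2 fixed by 3)
b2 →J2  (J2: bond 3 brought flow, rest push out)
b1 →J1  (common-f at J1 fixed by 0)

1  (C1 all integral)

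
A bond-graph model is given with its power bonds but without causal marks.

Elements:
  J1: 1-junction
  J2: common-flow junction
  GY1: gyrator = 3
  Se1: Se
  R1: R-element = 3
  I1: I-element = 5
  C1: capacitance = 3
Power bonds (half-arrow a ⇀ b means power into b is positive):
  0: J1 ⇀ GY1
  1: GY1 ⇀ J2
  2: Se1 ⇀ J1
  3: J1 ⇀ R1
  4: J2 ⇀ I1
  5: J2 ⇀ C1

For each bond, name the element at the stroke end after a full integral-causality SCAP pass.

b2 →J1  (Se1 fixes effort; stroke away)
b4 →I1  (I1: I, integral causality)
b1 →J2  (J2 flow already set via bond 4)
b5 →J2  (common-f at J2 fixed by 4)
b0 →J1  (GY1: gyrator matches bond 1)
b3 →R1  (closing 1-jn rule on J1)

bond 0 stroke at J1
bond 1 stroke at J2
bond 2 stroke at J1
bond 3 stroke at R1
bond 4 stroke at I1
bond 5 stroke at J2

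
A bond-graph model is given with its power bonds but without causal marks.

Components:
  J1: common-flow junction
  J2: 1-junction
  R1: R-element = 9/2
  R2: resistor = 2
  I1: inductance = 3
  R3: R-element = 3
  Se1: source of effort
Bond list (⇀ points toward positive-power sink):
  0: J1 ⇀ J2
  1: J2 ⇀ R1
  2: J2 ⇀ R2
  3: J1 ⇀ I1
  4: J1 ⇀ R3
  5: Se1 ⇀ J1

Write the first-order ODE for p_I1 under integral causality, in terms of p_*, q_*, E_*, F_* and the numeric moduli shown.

bond 5 stroke at J1  (Se1 fixes effort; stroke away)
bond 3 stroke at I1  (I1 outputs flow p/I1)
bond 0 stroke at J1  (common-f at J1 fixed by 3)
bond 4 stroke at J1  (1-jn J1 has f-setter on 3)
bond 1 stroke at J2  (common-f at J2 fixed by 0)
bond 2 stroke at J2  (common-f at J2 fixed by 0)

dp_I1/dt = E_Se1 - 19*p_I1/6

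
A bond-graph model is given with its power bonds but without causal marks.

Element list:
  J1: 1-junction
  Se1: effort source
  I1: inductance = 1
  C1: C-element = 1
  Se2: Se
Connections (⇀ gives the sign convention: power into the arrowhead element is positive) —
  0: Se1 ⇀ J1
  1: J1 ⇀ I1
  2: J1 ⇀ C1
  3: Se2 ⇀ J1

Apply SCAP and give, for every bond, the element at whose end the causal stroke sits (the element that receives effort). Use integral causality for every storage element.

bond 0 →J1  (Se1 (Se) sets effort on bond)
bond 3 →J1  (Se2 fixes effort; stroke away)
bond 1 →I1  (I1: I, integral causality)
bond 2 →J1  (1-jn J1 has f-setter on 1)

b0 stroke at J1
b1 stroke at I1
b2 stroke at J1
b3 stroke at J1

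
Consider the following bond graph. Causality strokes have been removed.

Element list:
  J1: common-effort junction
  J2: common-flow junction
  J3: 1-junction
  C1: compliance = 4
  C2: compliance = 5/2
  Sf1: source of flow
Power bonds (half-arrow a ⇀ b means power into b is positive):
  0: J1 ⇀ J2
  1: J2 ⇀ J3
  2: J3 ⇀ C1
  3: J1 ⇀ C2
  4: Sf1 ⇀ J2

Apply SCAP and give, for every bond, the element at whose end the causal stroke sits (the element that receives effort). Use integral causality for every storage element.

#0 →J2
#1 →J2
#2 →J3
#3 →J1
#4 →Sf1

β4 →Sf1  (Sf1 (Sf) sets flow on bond)
β0 →J2  (common-f at J2 fixed by 4)
β1 →J2  (J2 flow already set via bond 4)
β2 →J3  (common-f at J3 fixed by 1)
β3 →J1  (closing 0-jn rule on J1)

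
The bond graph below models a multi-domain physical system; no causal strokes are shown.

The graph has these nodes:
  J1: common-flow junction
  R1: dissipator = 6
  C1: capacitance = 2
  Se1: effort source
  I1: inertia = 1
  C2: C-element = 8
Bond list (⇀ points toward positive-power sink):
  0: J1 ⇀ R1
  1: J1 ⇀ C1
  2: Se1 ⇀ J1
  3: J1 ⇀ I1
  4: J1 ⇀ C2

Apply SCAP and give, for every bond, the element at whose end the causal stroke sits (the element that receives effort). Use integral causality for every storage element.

b2 →J1  (Se1 (Se) sets effort on bond)
b1 →J1  (prefer integral on C1)
b3 →I1  (prefer integral on I1)
b0 →J1  (1-jn J1 has f-setter on 3)
b4 →J1  (J1: bond 3 brought flow, rest push out)

β0 stroke at J1
β1 stroke at J1
β2 stroke at J1
β3 stroke at I1
β4 stroke at J1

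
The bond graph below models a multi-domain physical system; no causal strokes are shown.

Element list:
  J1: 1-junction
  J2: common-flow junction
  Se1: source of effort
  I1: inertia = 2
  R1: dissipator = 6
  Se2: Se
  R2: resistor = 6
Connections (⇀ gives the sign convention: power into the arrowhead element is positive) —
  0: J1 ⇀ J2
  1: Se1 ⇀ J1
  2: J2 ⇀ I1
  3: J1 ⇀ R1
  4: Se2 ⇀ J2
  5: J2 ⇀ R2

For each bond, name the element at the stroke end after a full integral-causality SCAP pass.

b0 stroke→J2
b1 stroke→J1
b2 stroke→I1
b3 stroke→J1
b4 stroke→J2
b5 stroke→J2

#1 stroke at J1  (Se1 fixes effort; stroke away)
#4 stroke at J2  (Se2 (Se) sets effort on bond)
#2 stroke at I1  (prefer integral on I1)
#0 stroke at J2  (1-jn J2 has f-setter on 2)
#5 stroke at J2  (J2 flow already set via bond 2)
#3 stroke at J1  (common-f at J1 fixed by 0)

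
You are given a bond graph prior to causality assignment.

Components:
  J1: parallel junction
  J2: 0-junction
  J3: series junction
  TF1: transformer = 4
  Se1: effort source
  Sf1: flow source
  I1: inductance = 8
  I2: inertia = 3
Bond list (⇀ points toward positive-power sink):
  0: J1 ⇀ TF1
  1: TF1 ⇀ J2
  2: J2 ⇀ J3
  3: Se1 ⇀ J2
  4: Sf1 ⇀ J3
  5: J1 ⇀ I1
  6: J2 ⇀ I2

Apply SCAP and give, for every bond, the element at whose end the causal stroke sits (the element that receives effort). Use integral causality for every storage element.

#0 →J1
#1 →TF1
#2 →J3
#3 →J2
#4 →Sf1
#5 →I1
#6 →I2

#3 stroke at J2  (Se1 fixes effort; stroke away)
#4 stroke at Sf1  (Sf1: flow source, stroke at near end)
#1 stroke at TF1  (J2: bond 3 brought effort, rest push out)
#2 stroke at J3  (common-e at J2 fixed by 3)
#6 stroke at I2  (0-jn J2 has e-setter on 3)
#0 stroke at J1  (TF TF1: opposite of bond 1)
#5 stroke at I1  (0-jn J1 has e-setter on 0)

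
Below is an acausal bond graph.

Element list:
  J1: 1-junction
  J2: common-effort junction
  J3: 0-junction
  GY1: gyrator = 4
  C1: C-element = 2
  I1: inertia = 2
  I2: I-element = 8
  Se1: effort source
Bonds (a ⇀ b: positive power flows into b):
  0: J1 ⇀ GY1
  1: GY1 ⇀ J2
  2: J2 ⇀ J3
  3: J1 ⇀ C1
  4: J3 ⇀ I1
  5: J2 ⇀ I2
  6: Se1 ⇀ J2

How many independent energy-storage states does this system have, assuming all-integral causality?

β6 stroke→J2  (Se1 fixes effort; stroke away)
β1 stroke→GY1  (J2: bond 6 brought effort, rest push out)
β2 stroke→J3  (common-e at J2 fixed by 6)
β5 stroke→I2  (0-jn J2 has e-setter on 6)
β4 stroke→I1  (common-e at J3 fixed by 2)
β0 stroke→GY1  (GY1 both-in/both-out from 1)
β3 stroke→J1  (common-f at J1 fixed by 0)

3  (C1, I1, I2 all integral)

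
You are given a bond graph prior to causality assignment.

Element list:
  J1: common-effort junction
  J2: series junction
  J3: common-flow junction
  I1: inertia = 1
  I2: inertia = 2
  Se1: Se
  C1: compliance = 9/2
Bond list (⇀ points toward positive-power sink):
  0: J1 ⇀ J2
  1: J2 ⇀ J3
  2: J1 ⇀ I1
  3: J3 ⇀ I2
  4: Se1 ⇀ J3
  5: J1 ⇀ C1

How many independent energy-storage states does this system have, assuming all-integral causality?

b4 →J3  (Se1 fixes effort; stroke away)
b2 →I1  (I1 outputs flow p/I1)
b3 →I2  (I2: I, integral causality)
b1 →J3  (1-jn J3 has f-setter on 3)
b0 →J2  (J2: bond 1 brought flow, rest push out)
b5 →J1  (closing 0-jn rule on J1)

3  (C1, I1, I2 all integral)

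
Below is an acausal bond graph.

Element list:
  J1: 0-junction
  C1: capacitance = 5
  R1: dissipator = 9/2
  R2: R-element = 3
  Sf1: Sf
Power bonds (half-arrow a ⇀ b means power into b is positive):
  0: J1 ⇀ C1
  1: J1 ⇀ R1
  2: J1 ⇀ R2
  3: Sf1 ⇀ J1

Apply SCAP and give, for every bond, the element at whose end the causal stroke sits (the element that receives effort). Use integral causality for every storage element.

b3 stroke→Sf1  (Sf1: flow source, stroke at near end)
b0 stroke→J1  (C1: C, integral causality)
b1 stroke→R1  (J1 effort already set via bond 0)
b2 stroke→R2  (J1: bond 0 brought effort, rest push out)

b0 stroke→J1
b1 stroke→R1
b2 stroke→R2
b3 stroke→Sf1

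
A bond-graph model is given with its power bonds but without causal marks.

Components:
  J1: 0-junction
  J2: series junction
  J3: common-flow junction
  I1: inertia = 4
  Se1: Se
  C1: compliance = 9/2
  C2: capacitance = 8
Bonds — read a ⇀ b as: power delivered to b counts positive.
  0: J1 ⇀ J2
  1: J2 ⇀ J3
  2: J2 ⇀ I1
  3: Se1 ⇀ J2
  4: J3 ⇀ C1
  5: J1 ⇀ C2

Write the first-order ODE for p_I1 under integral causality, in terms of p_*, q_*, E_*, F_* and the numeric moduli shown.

b3 |J2  (Se1 (Se) sets effort on bond)
b2 |I1  (prefer integral on I1)
b0 |J2  (1-jn J2 has f-setter on 2)
b1 |J2  (1-jn J2 has f-setter on 2)
b4 |J3  (J3: bond 1 brought flow, rest push out)
b5 |J1  (J1: last free bond brings effort in)

dp_I1/dt = E_Se1 - 2*q_C1/9 + q_C2/8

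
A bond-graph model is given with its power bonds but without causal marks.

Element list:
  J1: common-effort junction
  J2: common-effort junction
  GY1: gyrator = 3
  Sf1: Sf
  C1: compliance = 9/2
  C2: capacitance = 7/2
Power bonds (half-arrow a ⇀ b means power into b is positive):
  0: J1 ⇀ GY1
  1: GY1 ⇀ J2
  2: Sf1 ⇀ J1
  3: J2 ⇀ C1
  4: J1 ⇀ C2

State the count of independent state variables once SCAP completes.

bond 2 stroke at Sf1  (Sf1 (Sf) sets flow on bond)
bond 3 stroke at J2  (prefer integral on C1)
bond 1 stroke at GY1  (common-e at J2 fixed by 3)
bond 0 stroke at GY1  (GY1: gyrator matches bond 1)
bond 4 stroke at J1  (only one effort-in slot at J1)

2  (C1, C2 all integral)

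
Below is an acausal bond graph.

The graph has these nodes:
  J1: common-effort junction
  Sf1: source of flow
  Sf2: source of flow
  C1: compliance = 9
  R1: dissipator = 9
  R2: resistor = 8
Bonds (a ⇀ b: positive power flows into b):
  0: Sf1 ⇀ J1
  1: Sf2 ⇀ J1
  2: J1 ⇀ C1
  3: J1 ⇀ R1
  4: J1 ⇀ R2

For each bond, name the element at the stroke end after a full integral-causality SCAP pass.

bond 0 stroke→Sf1  (source Sf1 imposes f)
bond 1 stroke→Sf2  (Sf2: flow source, stroke at near end)
bond 2 stroke→J1  (prefer integral on C1)
bond 3 stroke→R1  (J1: bond 2 brought effort, rest push out)
bond 4 stroke→R2  (common-e at J1 fixed by 2)

#0 stroke at Sf1
#1 stroke at Sf2
#2 stroke at J1
#3 stroke at R1
#4 stroke at R2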